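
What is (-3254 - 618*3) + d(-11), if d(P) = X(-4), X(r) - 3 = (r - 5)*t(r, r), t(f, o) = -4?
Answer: -5069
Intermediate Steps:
X(r) = 23 - 4*r (X(r) = 3 + (r - 5)*(-4) = 3 + (-5 + r)*(-4) = 3 + (20 - 4*r) = 23 - 4*r)
d(P) = 39 (d(P) = 23 - 4*(-4) = 23 + 16 = 39)
(-3254 - 618*3) + d(-11) = (-3254 - 618*3) + 39 = (-3254 - 1854) + 39 = -5108 + 39 = -5069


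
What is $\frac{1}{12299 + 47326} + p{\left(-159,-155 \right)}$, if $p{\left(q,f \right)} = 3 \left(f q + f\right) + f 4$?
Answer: $\frac{4343681251}{59625} \approx 72850.0$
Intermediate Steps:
$p{\left(q,f \right)} = 7 f + 3 f q$ ($p{\left(q,f \right)} = 3 \left(f + f q\right) + 4 f = \left(3 f + 3 f q\right) + 4 f = 7 f + 3 f q$)
$\frac{1}{12299 + 47326} + p{\left(-159,-155 \right)} = \frac{1}{12299 + 47326} - 155 \left(7 + 3 \left(-159\right)\right) = \frac{1}{59625} - 155 \left(7 - 477\right) = \frac{1}{59625} - -72850 = \frac{1}{59625} + 72850 = \frac{4343681251}{59625}$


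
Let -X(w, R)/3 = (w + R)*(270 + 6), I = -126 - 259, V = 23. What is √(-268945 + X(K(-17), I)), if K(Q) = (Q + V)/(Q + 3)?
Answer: 41*√1463/7 ≈ 224.03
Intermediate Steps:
K(Q) = (23 + Q)/(3 + Q) (K(Q) = (Q + 23)/(Q + 3) = (23 + Q)/(3 + Q))
I = -385
X(w, R) = -828*R - 828*w (X(w, R) = -3*(w + R)*(270 + 6) = -3*(R + w)*276 = -3*(276*R + 276*w) = -828*R - 828*w)
√(-268945 + X(K(-17), I)) = √(-268945 + (-828*(-385) - 828*(23 - 17)/(3 - 17))) = √(-268945 + (318780 - 828*6/(-14))) = √(-268945 + (318780 - (-414)*6/7)) = √(-268945 + (318780 - 828*(-3/7))) = √(-268945 + (318780 + 2484/7)) = √(-268945 + 2233944/7) = √(351329/7) = 41*√1463/7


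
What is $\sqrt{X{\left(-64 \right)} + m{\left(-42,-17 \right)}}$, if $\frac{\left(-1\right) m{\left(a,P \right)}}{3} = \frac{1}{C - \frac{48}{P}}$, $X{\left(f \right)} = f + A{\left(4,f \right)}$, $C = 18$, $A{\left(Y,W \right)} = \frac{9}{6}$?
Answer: $\frac{4 i \sqrt{13629}}{59} \approx 7.9148 i$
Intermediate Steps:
$A{\left(Y,W \right)} = \frac{3}{2}$ ($A{\left(Y,W \right)} = 9 \cdot \frac{1}{6} = \frac{3}{2}$)
$X{\left(f \right)} = \frac{3}{2} + f$ ($X{\left(f \right)} = f + \frac{3}{2} = \frac{3}{2} + f$)
$m{\left(a,P \right)} = - \frac{3}{18 - \frac{48}{P}}$
$\sqrt{X{\left(-64 \right)} + m{\left(-42,-17 \right)}} = \sqrt{\left(\frac{3}{2} - 64\right) - - \frac{17}{-16 + 6 \left(-17\right)}} = \sqrt{- \frac{125}{2} - - \frac{17}{-16 - 102}} = \sqrt{- \frac{125}{2} - - \frac{17}{-118}} = \sqrt{- \frac{125}{2} - \left(-17\right) \left(- \frac{1}{118}\right)} = \sqrt{- \frac{125}{2} - \frac{17}{118}} = \sqrt{- \frac{3696}{59}} = \frac{4 i \sqrt{13629}}{59}$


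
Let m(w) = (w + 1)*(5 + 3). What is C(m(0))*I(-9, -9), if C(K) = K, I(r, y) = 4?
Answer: 32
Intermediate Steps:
m(w) = 8 + 8*w (m(w) = (1 + w)*8 = 8 + 8*w)
C(m(0))*I(-9, -9) = (8 + 8*0)*4 = (8 + 0)*4 = 8*4 = 32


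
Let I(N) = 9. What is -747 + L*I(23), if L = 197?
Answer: 1026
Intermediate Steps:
-747 + L*I(23) = -747 + 197*9 = -747 + 1773 = 1026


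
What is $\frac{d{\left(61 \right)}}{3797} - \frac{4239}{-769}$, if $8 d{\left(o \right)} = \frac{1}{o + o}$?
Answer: $\frac{15709192177}{2849815568} \approx 5.5124$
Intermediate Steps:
$d{\left(o \right)} = \frac{1}{16 o}$ ($d{\left(o \right)} = \frac{1}{8 \left(o + o\right)} = \frac{1}{8 \cdot 2 o} = \frac{\frac{1}{2} \frac{1}{o}}{8} = \frac{1}{16 o}$)
$\frac{d{\left(61 \right)}}{3797} - \frac{4239}{-769} = \frac{\frac{1}{16} \cdot \frac{1}{61}}{3797} - \frac{4239}{-769} = \frac{1}{16} \cdot \frac{1}{61} \cdot \frac{1}{3797} - - \frac{4239}{769} = \frac{1}{976} \cdot \frac{1}{3797} + \frac{4239}{769} = \frac{1}{3705872} + \frac{4239}{769} = \frac{15709192177}{2849815568}$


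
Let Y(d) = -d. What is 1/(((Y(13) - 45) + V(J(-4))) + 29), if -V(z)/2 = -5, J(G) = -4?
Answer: -1/19 ≈ -0.052632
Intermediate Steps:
V(z) = 10 (V(z) = -2*(-5) = 10)
1/(((Y(13) - 45) + V(J(-4))) + 29) = 1/(((-1*13 - 45) + 10) + 29) = 1/(((-13 - 45) + 10) + 29) = 1/((-58 + 10) + 29) = 1/(-48 + 29) = 1/(-19) = -1/19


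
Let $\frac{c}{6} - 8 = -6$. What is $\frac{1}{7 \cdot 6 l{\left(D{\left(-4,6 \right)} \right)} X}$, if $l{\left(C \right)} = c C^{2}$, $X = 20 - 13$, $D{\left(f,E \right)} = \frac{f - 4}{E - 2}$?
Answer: $\frac{1}{14112} \approx 7.0862 \cdot 10^{-5}$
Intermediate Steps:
$D{\left(f,E \right)} = \frac{-4 + f}{-2 + E}$
$X = 7$
$c = 12$ ($c = 48 + 6 \left(-6\right) = 48 - 36 = 12$)
$l{\left(C \right)} = 12 C^{2}$
$\frac{1}{7 \cdot 6 l{\left(D{\left(-4,6 \right)} \right)} X} = \frac{1}{7 \cdot 6 \cdot 12 \left(\frac{-4 - 4}{-2 + 6}\right)^{2} \cdot 7} = \frac{1}{42 \cdot 12 \left(\frac{1}{4} \left(-8\right)\right)^{2} \cdot 7} = \frac{1}{42 \cdot 12 \left(-2\right)^{2} \cdot 7} = \frac{1}{42 \cdot 12 \cdot 4 \cdot 7} = \frac{1}{42 \cdot 48 \cdot 7} = \frac{1}{2016 \cdot 7} = \frac{1}{14112}$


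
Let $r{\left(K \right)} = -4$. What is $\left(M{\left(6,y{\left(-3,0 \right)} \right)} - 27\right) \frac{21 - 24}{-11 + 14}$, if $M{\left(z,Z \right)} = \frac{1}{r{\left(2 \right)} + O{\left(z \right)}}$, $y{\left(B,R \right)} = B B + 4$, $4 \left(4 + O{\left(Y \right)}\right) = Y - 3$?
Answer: $\frac{787}{29} \approx 27.138$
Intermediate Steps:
$O{\left(Y \right)} = - \frac{19}{4} + \frac{Y}{4}$ ($O{\left(Y \right)} = -4 + \frac{Y - 3}{4} = -4 + \frac{-3 + Y}{4} = -4 + \left(- \frac{3}{4} + \frac{Y}{4}\right) = - \frac{19}{4} + \frac{Y}{4}$)
$y{\left(B,R \right)} = 4 + B^{2}$ ($y{\left(B,R \right)} = B^{2} + 4 = 4 + B^{2}$)
$M{\left(z,Z \right)} = \frac{1}{- \frac{35}{4} + \frac{z}{4}}$ ($M{\left(z,Z \right)} = \frac{1}{-4 + \left(- \frac{19}{4} + \frac{z}{4}\right)} = \frac{1}{- \frac{35}{4} + \frac{z}{4}}$)
$\left(M{\left(6,y{\left(-3,0 \right)} \right)} - 27\right) \frac{21 - 24}{-11 + 14} = \left(\frac{4}{-35 + 6} - 27\right) \frac{21 - 24}{-11 + 14} = \left(\frac{4}{-29} - 27\right) \left(- \frac{3}{3}\right) = \left(4 \left(- \frac{1}{29}\right) - 27\right) \left(\left(-3\right) \frac{1}{3}\right) = \left(- \frac{4}{29} - 27\right) \left(-1\right) = \left(- \frac{787}{29}\right) \left(-1\right) = \frac{787}{29}$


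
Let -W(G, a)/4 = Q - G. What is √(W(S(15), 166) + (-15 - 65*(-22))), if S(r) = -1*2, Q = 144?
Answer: √831 ≈ 28.827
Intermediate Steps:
S(r) = -2
W(G, a) = -576 + 4*G (W(G, a) = -4*(144 - G) = -576 + 4*G)
√(W(S(15), 166) + (-15 - 65*(-22))) = √((-576 + 4*(-2)) + (-15 - 65*(-22))) = √((-576 - 8) + (-15 + 1430)) = √(-584 + 1415) = √831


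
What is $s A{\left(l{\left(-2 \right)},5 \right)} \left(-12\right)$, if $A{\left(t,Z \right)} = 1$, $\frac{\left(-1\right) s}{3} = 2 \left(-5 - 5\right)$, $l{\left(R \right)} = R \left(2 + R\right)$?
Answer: $-720$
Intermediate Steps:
$s = 60$ ($s = - 3 \cdot 2 \left(-5 - 5\right) = - 3 \cdot 2 \left(-10\right) = \left(-3\right) \left(-20\right) = 60$)
$s A{\left(l{\left(-2 \right)},5 \right)} \left(-12\right) = 60 \cdot 1 \left(-12\right) = 60 \left(-12\right) = -720$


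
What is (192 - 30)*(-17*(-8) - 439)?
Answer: -49086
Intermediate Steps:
(192 - 30)*(-17*(-8) - 439) = 162*(136 - 439) = 162*(-303) = -49086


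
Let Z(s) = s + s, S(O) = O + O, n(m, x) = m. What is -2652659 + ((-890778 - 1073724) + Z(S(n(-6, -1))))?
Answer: -4617185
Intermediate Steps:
S(O) = 2*O
Z(s) = 2*s
-2652659 + ((-890778 - 1073724) + Z(S(n(-6, -1)))) = -2652659 + ((-890778 - 1073724) + 2*(2*(-6))) = -2652659 + (-1964502 + 2*(-12)) = -2652659 + (-1964502 - 24) = -2652659 - 1964526 = -4617185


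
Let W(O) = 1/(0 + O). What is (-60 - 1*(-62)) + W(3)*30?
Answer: 12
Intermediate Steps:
W(O) = 1/O
(-60 - 1*(-62)) + W(3)*30 = (-60 - 1*(-62)) + 30/3 = (-60 + 62) + (1/3)*30 = 2 + 10 = 12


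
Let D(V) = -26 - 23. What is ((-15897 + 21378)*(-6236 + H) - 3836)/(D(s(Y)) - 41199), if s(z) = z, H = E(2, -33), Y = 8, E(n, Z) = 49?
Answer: 33914783/41248 ≈ 822.22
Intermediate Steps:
H = 49
D(V) = -49
((-15897 + 21378)*(-6236 + H) - 3836)/(D(s(Y)) - 41199) = ((-15897 + 21378)*(-6236 + 49) - 3836)/(-49 - 41199) = (5481*(-6187) - 3836)/(-41248) = (-33910947 - 3836)*(-1/41248) = -33914783*(-1/41248) = 33914783/41248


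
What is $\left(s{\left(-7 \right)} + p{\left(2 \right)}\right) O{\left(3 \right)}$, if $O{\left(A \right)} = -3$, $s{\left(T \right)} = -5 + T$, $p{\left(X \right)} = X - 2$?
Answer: $36$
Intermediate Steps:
$p{\left(X \right)} = -2 + X$ ($p{\left(X \right)} = X - 2 = -2 + X$)
$\left(s{\left(-7 \right)} + p{\left(2 \right)}\right) O{\left(3 \right)} = \left(\left(-5 - 7\right) + \left(-2 + 2\right)\right) \left(-3\right) = \left(-12 + 0\right) \left(-3\right) = \left(-12\right) \left(-3\right) = 36$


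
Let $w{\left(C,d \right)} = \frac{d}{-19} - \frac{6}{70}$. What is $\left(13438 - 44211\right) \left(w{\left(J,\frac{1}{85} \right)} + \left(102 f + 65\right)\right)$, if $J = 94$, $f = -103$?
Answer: $\frac{3632336629813}{11305} \approx 3.213 \cdot 10^{8}$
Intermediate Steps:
$w{\left(C,d \right)} = - \frac{3}{35} - \frac{d}{19}$ ($w{\left(C,d \right)} = d \left(- \frac{1}{19}\right) - \frac{3}{35} = - \frac{d}{19} - \frac{3}{35} = - \frac{3}{35} - \frac{d}{19}$)
$\left(13438 - 44211\right) \left(w{\left(J,\frac{1}{85} \right)} + \left(102 f + 65\right)\right) = \left(13438 - 44211\right) \left(\left(- \frac{3}{35} - \frac{1}{19 \cdot 85}\right) + \left(102 \left(-103\right) + 65\right)\right) = - 30773 \left(\left(- \frac{3}{35} - \frac{1}{1615}\right) + \left(-10506 + 65\right)\right) = - 30773 \left(\left(- \frac{3}{35} - \frac{1}{1615}\right) - 10441\right) = - 30773 \left(- \frac{976}{11305} - 10441\right) = \left(-30773\right) \left(- \frac{118036481}{11305}\right) = \frac{3632336629813}{11305}$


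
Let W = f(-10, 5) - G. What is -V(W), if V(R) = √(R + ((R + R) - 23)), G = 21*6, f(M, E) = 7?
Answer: -2*I*√95 ≈ -19.494*I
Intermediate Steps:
G = 126
W = -119 (W = 7 - 1*126 = 7 - 126 = -119)
V(R) = √(-23 + 3*R) (V(R) = √(R + (2*R - 23)) = √(R + (-23 + 2*R)) = √(-23 + 3*R))
-V(W) = -√(-23 + 3*(-119)) = -√(-23 - 357) = -√(-380) = -2*I*√95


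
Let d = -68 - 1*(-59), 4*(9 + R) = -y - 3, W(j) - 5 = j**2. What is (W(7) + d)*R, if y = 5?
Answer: -495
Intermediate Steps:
W(j) = 5 + j**2
R = -11 (R = -9 + (-1*5 - 3)/4 = -9 + (-5 - 3)/4 = -9 + (1/4)*(-8) = -9 - 2 = -11)
d = -9 (d = -68 + 59 = -9)
(W(7) + d)*R = ((5 + 7**2) - 9)*(-11) = ((5 + 49) - 9)*(-11) = (54 - 9)*(-11) = 45*(-11) = -495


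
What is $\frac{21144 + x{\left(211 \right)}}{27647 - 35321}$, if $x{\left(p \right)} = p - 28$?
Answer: $- \frac{7109}{2558} \approx -2.7791$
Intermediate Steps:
$x{\left(p \right)} = -28 + p$
$\frac{21144 + x{\left(211 \right)}}{27647 - 35321} = \frac{21144 + \left(-28 + 211\right)}{27647 - 35321} = \frac{21144 + 183}{-7674} = 21327 \left(- \frac{1}{7674}\right) = - \frac{7109}{2558}$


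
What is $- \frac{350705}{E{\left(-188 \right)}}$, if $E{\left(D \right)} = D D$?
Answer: $- \frac{350705}{35344} \approx -9.9226$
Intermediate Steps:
$E{\left(D \right)} = D^{2}$
$- \frac{350705}{E{\left(-188 \right)}} = - \frac{350705}{\left(-188\right)^{2}} = - \frac{350705}{35344}$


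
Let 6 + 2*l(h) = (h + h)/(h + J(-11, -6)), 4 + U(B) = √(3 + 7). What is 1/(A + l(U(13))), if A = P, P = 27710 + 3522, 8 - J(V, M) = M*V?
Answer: 29933056/934781263951 + 29*√10/1869562527902 ≈ 3.2021e-5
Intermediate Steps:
J(V, M) = 8 - M*V
U(B) = -4 + √10 (U(B) = -4 + √(3 + 7) = -4 + √10)
P = 31232
l(h) = -3 + h/(-58 + h) (l(h) = -3 + ((h + h)/(h + (8 - 1*(-6)*(-11))))/2 = -3 + ((2*h)/(h + (8 - 66)))/2 = -3 + ((2*h)/(h - 58))/2 = -3 + ((2*h)/(-58 + h))/2 = -3 + (2*h/(-58 + h))/2 = -3 + h/(-58 + h))
A = 31232
1/(A + l(U(13))) = 1/(31232 + 2*(87 - (-4 + √10))/(-58 + (-4 + √10))) = 1/(31232 + 2*(87 + (4 - √10))/(-62 + √10)) = 1/(31232 + 2*(91 - √10)/(-62 + √10))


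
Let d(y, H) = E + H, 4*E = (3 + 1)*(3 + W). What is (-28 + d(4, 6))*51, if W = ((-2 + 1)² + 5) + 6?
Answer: -357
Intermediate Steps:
W = 12 (W = ((-1)² + 5) + 6 = (1 + 5) + 6 = 6 + 6 = 12)
E = 15 (E = ((3 + 1)*(3 + 12))/4 = (4*15)/4 = (¼)*60 = 15)
d(y, H) = 15 + H
(-28 + d(4, 6))*51 = (-28 + (15 + 6))*51 = (-28 + 21)*51 = -7*51 = -357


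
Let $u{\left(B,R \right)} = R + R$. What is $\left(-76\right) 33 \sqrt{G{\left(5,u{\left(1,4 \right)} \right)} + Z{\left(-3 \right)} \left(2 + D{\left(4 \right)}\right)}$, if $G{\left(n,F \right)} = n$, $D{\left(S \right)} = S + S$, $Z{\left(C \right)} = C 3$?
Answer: $- 2508 i \sqrt{85} \approx - 23123.0 i$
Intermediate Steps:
$u{\left(B,R \right)} = 2 R$
$Z{\left(C \right)} = 3 C$
$D{\left(S \right)} = 2 S$
$\left(-76\right) 33 \sqrt{G{\left(5,u{\left(1,4 \right)} \right)} + Z{\left(-3 \right)} \left(2 + D{\left(4 \right)}\right)} = \left(-76\right) 33 \sqrt{5 + 3 \left(-3\right) \left(2 + 2 \cdot 4\right)} = - 2508 \sqrt{5 - 9 \left(2 + 8\right)} = - 2508 \sqrt{5 - 90} = - 2508 \sqrt{-85} = - 2508 i \sqrt{85}$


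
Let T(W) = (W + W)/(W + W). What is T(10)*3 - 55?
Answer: -52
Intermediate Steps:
T(W) = 1 (T(W) = (2*W)/((2*W)) = (2*W)*(1/(2*W)) = 1)
T(10)*3 - 55 = 1*3 - 55 = 3 - 55 = -52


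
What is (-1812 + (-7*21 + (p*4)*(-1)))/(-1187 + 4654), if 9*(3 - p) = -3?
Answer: -5917/10401 ≈ -0.56889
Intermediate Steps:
p = 10/3 (p = 3 - 1/9*(-3) = 3 + 1/3 = 10/3 ≈ 3.3333)
(-1812 + (-7*21 + (p*4)*(-1)))/(-1187 + 4654) = (-1812 + (-7*21 + ((10/3)*4)*(-1)))/(-1187 + 4654) = (-1812 + (-147 + (40/3)*(-1)))/3467 = (-1812 + (-147 - 40/3))*(1/3467) = (-1812 - 481/3)*(1/3467) = -5917/3*1/3467 = -5917/10401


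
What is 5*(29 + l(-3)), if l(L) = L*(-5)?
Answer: 220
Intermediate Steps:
l(L) = -5*L
5*(29 + l(-3)) = 5*(29 - 5*(-3)) = 5*(29 + 15) = 5*44 = 220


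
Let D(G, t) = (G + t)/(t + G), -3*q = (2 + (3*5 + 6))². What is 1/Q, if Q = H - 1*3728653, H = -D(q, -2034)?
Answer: -1/3728654 ≈ -2.6819e-7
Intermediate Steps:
q = -529/3 (q = -(2 + (3*5 + 6))²/3 = -(2 + (15 + 6))²/3 = -(2 + 21)²/3 = -⅓*23² = -⅓*529 = -529/3 ≈ -176.33)
D(G, t) = 1 (D(G, t) = (G + t)/(G + t) = 1)
H = -1 (H = -1*1 = -1)
Q = -3728654 (Q = -1 - 1*3728653 = -1 - 3728653 = -3728654)
1/Q = 1/(-3728654) = -1/3728654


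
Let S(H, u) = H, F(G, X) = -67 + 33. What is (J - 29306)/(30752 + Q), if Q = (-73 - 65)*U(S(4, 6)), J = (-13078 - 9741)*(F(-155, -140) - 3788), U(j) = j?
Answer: 10898114/3775 ≈ 2886.9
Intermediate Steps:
F(G, X) = -34
J = 87214218 (J = (-13078 - 9741)*(-34 - 3788) = -22819*(-3822) = 87214218)
Q = -552 (Q = (-73 - 65)*4 = -138*4 = -552)
(J - 29306)/(30752 + Q) = (87214218 - 29306)/(30752 - 552) = 87184912/30200 = 87184912*(1/30200) = 10898114/3775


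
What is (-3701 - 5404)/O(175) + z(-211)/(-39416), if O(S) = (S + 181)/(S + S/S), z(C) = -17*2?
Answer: -7895417447/1754012 ≈ -4501.3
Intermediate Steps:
z(C) = -34
O(S) = (181 + S)/(1 + S) (O(S) = (181 + S)/(S + 1) = (181 + S)/(1 + S))
(-3701 - 5404)/O(175) + z(-211)/(-39416) = (-3701 - 5404)/(((181 + 175)/(1 + 175))) - 34/(-39416) = -9105/(356/176) - 34*(-1/39416) = -9105/((1/176)*356) + 17/19708 = -9105/89/44 + 17/19708 = -9105*44/89 + 17/19708 = -400620/89 + 17/19708 = -7895417447/1754012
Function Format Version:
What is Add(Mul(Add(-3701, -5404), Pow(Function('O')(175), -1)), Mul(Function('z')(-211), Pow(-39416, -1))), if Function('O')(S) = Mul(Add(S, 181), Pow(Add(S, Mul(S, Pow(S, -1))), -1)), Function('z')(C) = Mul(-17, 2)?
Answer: Rational(-7895417447, 1754012) ≈ -4501.3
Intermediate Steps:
Function('z')(C) = -34
Function('O')(S) = Mul(Pow(Add(1, S), -1), Add(181, S)) (Function('O')(S) = Mul(Add(181, S), Pow(Add(S, 1), -1)) = Mul(Add(181, S), Pow(Add(1, S), -1)) = Mul(Pow(Add(1, S), -1), Add(181, S)))
Add(Mul(Add(-3701, -5404), Pow(Function('O')(175), -1)), Mul(Function('z')(-211), Pow(-39416, -1))) = Add(Mul(Add(-3701, -5404), Pow(Mul(Pow(Add(1, 175), -1), Add(181, 175)), -1)), Mul(-34, Pow(-39416, -1))) = Add(Mul(-9105, Pow(Mul(Pow(176, -1), 356), -1)), Mul(-34, Rational(-1, 39416))) = Add(Mul(-9105, Pow(Mul(Rational(1, 176), 356), -1)), Rational(17, 19708)) = Add(Mul(-9105, Pow(Rational(89, 44), -1)), Rational(17, 19708)) = Add(Mul(-9105, Rational(44, 89)), Rational(17, 19708)) = Add(Rational(-400620, 89), Rational(17, 19708)) = Rational(-7895417447, 1754012)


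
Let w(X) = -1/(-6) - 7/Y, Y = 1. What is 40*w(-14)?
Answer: -820/3 ≈ -273.33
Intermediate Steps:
w(X) = -41/6 (w(X) = -1/(-6) - 7/1 = -1*(-1/6) - 7*1 = 1/6 - 7 = -41/6)
40*w(-14) = 40*(-41/6) = -820/3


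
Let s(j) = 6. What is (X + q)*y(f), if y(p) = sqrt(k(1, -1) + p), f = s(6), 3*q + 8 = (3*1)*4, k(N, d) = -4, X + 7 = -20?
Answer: -77*sqrt(2)/3 ≈ -36.298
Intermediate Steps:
X = -27 (X = -7 - 20 = -27)
q = 4/3 (q = -8/3 + ((3*1)*4)/3 = -8/3 + (3*4)/3 = -8/3 + (1/3)*12 = -8/3 + 4 = 4/3 ≈ 1.3333)
f = 6
y(p) = sqrt(-4 + p)
(X + q)*y(f) = (-27 + 4/3)*sqrt(-4 + 6) = -77*sqrt(2)/3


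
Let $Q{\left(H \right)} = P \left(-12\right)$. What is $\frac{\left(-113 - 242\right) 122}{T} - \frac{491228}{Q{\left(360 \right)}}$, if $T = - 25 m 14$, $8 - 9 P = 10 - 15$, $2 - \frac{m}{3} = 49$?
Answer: $\frac{1818101332}{64155} \approx 28339.0$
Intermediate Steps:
$m = -141$ ($m = 6 - 147 = -141$)
$P = \frac{13}{9}$ ($P = \frac{8}{9} - \frac{10 - 15}{9} = \frac{8}{9} - - \frac{5}{9} = \frac{8}{9} + \frac{5}{9} = \frac{13}{9} \approx 1.4444$)
$T = 49350$ ($T = \left(-25\right) \left(-141\right) 14 = 3525 \cdot 14 = 49350$)
$Q{\left(H \right)} = - \frac{52}{3}$ ($Q{\left(H \right)} = \frac{13}{9} \left(-12\right) = - \frac{52}{3}$)
$\frac{\left(-113 - 242\right) 122}{T} - \frac{491228}{Q{\left(360 \right)}} = \frac{\left(-113 - 242\right) 122}{49350} - \frac{491228}{- \frac{52}{3}} = \left(-355\right) 122 \cdot \frac{1}{49350} - - \frac{368421}{13} = \left(-43310\right) \frac{1}{49350} + \frac{368421}{13} = - \frac{4331}{4935} + \frac{368421}{13} = \frac{1818101332}{64155}$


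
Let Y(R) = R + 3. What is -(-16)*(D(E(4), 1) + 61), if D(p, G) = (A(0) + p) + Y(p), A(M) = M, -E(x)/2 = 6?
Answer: 640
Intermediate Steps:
E(x) = -12 (E(x) = -2*6 = -12)
Y(R) = 3 + R
D(p, G) = 3 + 2*p (D(p, G) = (0 + p) + (3 + p) = p + (3 + p) = 3 + 2*p)
-(-16)*(D(E(4), 1) + 61) = -(-16)*((3 + 2*(-12)) + 61) = -(-16)*((3 - 24) + 61) = -(-16)*(-21 + 61) = -(-16)*40 = -1*(-640) = 640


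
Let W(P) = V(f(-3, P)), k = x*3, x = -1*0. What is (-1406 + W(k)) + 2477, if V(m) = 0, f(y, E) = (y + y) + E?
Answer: 1071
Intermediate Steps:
f(y, E) = E + 2*y (f(y, E) = 2*y + E = E + 2*y)
x = 0
k = 0 (k = 0*3 = 0)
W(P) = 0
(-1406 + W(k)) + 2477 = (-1406 + 0) + 2477 = -1406 + 2477 = 1071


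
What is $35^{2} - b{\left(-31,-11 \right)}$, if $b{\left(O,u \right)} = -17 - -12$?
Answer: $1230$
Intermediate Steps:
$b{\left(O,u \right)} = -5$ ($b{\left(O,u \right)} = -17 + 12 = -5$)
$35^{2} - b{\left(-31,-11 \right)} = 35^{2} - -5 = 1225 + 5 = 1230$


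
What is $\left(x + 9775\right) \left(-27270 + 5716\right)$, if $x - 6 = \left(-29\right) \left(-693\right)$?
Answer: $-643990412$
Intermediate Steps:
$x = 20103$ ($x = 6 - -20097 = 6 + 20097 = 20103$)
$\left(x + 9775\right) \left(-27270 + 5716\right) = \left(20103 + 9775\right) \left(-27270 + 5716\right) = 29878 \left(-21554\right) = -643990412$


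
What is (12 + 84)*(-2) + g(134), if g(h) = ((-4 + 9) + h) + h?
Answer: 81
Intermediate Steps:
g(h) = 5 + 2*h (g(h) = (5 + h) + h = 5 + 2*h)
(12 + 84)*(-2) + g(134) = (12 + 84)*(-2) + (5 + 2*134) = 96*(-2) + (5 + 268) = -192 + 273 = 81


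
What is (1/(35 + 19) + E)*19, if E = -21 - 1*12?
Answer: -33839/54 ≈ -626.65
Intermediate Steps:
E = -33 (E = -21 - 12 = -33)
(1/(35 + 19) + E)*19 = (1/(35 + 19) - 33)*19 = (1/54 - 33)*19 = -1781/54*19 = -33839/54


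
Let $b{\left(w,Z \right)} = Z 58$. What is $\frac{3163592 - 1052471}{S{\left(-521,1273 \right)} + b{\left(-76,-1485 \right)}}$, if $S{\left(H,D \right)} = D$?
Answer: $- \frac{2111121}{84857} \approx -24.879$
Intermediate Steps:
$b{\left(w,Z \right)} = 58 Z$
$\frac{3163592 - 1052471}{S{\left(-521,1273 \right)} + b{\left(-76,-1485 \right)}} = \frac{3163592 - 1052471}{1273 + 58 \left(-1485\right)} = \frac{2111121}{1273 - 86130} = \frac{2111121}{-84857} = 2111121 \left(- \frac{1}{84857}\right) = - \frac{2111121}{84857}$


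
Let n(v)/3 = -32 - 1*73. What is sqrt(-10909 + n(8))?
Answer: 2*I*sqrt(2806) ≈ 105.94*I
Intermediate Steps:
n(v) = -315 (n(v) = 3*(-32 - 1*73) = 3*(-32 - 73) = 3*(-105) = -315)
sqrt(-10909 + n(8)) = sqrt(-10909 - 315) = sqrt(-11224) = 2*I*sqrt(2806)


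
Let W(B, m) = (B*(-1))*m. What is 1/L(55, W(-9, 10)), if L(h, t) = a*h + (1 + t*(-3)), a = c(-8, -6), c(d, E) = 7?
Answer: 1/116 ≈ 0.0086207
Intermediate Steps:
a = 7
W(B, m) = -B*m (W(B, m) = (-B)*m = -B*m)
L(h, t) = 1 - 3*t + 7*h (L(h, t) = 7*h + (1 + t*(-3)) = 7*h + (1 - 3*t) = 1 - 3*t + 7*h)
1/L(55, W(-9, 10)) = 1/(1 - (-3)*(-9)*10 + 7*55) = 1/(1 - 3*90 + 385) = 1/(1 - 270 + 385) = 1/116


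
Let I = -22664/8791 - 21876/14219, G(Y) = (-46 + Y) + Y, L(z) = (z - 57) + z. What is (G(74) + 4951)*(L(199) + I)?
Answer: 3606485891019/2118631 ≈ 1.7023e+6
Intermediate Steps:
L(z) = -57 + 2*z (L(z) = (-57 + z) + z = -57 + 2*z)
G(Y) = -46 + 2*Y
I = -8721548/2118631 (I = -22664*1/8791 - 21876*1/14219 = -22664/8791 - 21876/14219 = -8721548/2118631 ≈ -4.1166)
(G(74) + 4951)*(L(199) + I) = ((-46 + 2*74) + 4951)*((-57 + 2*199) - 8721548/2118631) = ((-46 + 148) + 4951)*((-57 + 398) - 8721548/2118631) = (102 + 4951)*(341 - 8721548/2118631) = 5053*(713731623/2118631) = 3606485891019/2118631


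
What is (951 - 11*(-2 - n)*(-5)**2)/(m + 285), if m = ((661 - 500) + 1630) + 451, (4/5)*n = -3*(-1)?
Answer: 1447/1444 ≈ 1.0021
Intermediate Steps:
n = 15/4 (n = 5*(-3*(-1))/4 = (5/4)*3 = 15/4 ≈ 3.7500)
m = 2242 (m = (161 + 1630) + 451 = 1791 + 451 = 2242)
(951 - 11*(-2 - n)*(-5)**2)/(m + 285) = (951 - 11*(-2 - 1*15/4)*(-5)**2)/(2242 + 285) = (951 - 11*(-2 - 15/4)*25)/2527 = (951 - 11*(-23/4)*25)*(1/2527) = (951 + (253/4)*25)*(1/2527) = (951 + 6325/4)*(1/2527) = (10129/4)*(1/2527) = 1447/1444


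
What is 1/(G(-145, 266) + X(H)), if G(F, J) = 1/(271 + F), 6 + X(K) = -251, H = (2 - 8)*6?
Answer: -126/32381 ≈ -0.0038912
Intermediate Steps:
H = -36 (H = -6*6 = -36)
X(K) = -257 (X(K) = -6 - 251 = -257)
1/(G(-145, 266) + X(H)) = 1/(1/(271 - 145) - 257) = 1/(1/126 - 257) = 1/(-32381/126) = -126/32381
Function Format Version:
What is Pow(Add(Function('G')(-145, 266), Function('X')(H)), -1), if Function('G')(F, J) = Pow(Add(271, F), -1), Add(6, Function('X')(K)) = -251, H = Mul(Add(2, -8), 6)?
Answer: Rational(-126, 32381) ≈ -0.0038912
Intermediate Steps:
H = -36 (H = Mul(-6, 6) = -36)
Function('X')(K) = -257 (Function('X')(K) = Add(-6, -251) = -257)
Pow(Add(Function('G')(-145, 266), Function('X')(H)), -1) = Pow(Add(Pow(Add(271, -145), -1), -257), -1) = Pow(Add(Pow(126, -1), -257), -1) = Pow(Add(Rational(1, 126), -257), -1) = Pow(Rational(-32381, 126), -1) = Rational(-126, 32381)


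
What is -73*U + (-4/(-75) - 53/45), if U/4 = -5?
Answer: 328247/225 ≈ 1458.9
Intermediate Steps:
U = -20 (U = 4*(-5) = -20)
-73*U + (-4/(-75) - 53/45) = -73*(-20) + (-4/(-75) - 53/45) = 1460 + (-4*(-1/75) - 53*1/45) = 1460 + (4/75 - 53/45) = 1460 - 253/225 = 328247/225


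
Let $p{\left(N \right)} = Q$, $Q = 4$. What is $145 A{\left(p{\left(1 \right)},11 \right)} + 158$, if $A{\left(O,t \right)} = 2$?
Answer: $448$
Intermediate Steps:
$p{\left(N \right)} = 4$
$145 A{\left(p{\left(1 \right)},11 \right)} + 158 = 145 \cdot 2 + 158 = 290 + 158 = 448$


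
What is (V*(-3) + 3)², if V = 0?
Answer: 9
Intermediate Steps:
(V*(-3) + 3)² = (0*(-3) + 3)² = (0 + 3)² = 3² = 9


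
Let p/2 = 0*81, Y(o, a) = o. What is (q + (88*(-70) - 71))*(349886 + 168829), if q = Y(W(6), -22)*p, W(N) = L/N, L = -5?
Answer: -3232113165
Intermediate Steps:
W(N) = -5/N
p = 0 (p = 2*(0*81) = 2*0 = 0)
q = 0 (q = -5/6*0 = 0)
(q + (88*(-70) - 71))*(349886 + 168829) = (0 + (88*(-70) - 71))*(349886 + 168829) = (0 + (-6160 - 71))*518715 = (0 - 6231)*518715 = -6231*518715 = -3232113165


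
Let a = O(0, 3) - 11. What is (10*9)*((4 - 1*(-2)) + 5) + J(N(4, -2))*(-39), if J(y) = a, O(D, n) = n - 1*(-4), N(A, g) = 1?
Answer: 1146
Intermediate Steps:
O(D, n) = 4 + n (O(D, n) = n + 4 = 4 + n)
a = -4 (a = (4 + 3) - 11 = 7 - 11 = -4)
J(y) = -4
(10*9)*((4 - 1*(-2)) + 5) + J(N(4, -2))*(-39) = (10*9)*((4 - 1*(-2)) + 5) - 4*(-39) = 90*((4 + 2) + 5) + 156 = 90*(6 + 5) + 156 = 90*11 + 156 = 990 + 156 = 1146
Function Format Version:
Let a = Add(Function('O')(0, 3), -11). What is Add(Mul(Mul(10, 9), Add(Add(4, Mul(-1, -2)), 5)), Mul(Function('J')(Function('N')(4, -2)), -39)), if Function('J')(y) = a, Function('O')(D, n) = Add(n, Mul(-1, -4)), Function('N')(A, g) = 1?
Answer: 1146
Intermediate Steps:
Function('O')(D, n) = Add(4, n) (Function('O')(D, n) = Add(n, 4) = Add(4, n))
a = -4 (a = Add(Add(4, 3), -11) = Add(7, -11) = -4)
Function('J')(y) = -4
Add(Mul(Mul(10, 9), Add(Add(4, Mul(-1, -2)), 5)), Mul(Function('J')(Function('N')(4, -2)), -39)) = Add(Mul(Mul(10, 9), Add(Add(4, Mul(-1, -2)), 5)), Mul(-4, -39)) = Add(Mul(90, Add(Add(4, 2), 5)), 156) = Add(Mul(90, Add(6, 5)), 156) = Add(Mul(90, 11), 156) = Add(990, 156) = 1146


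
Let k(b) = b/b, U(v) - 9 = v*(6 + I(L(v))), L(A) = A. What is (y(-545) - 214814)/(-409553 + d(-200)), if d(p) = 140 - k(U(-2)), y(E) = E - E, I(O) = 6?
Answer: 107407/204707 ≈ 0.52469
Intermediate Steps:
y(E) = 0
U(v) = 9 + 12*v (U(v) = 9 + v*(6 + 6) = 9 + v*12 = 9 + 12*v)
k(b) = 1
d(p) = 139 (d(p) = 140 - 1*1 = 140 - 1 = 139)
(y(-545) - 214814)/(-409553 + d(-200)) = (0 - 214814)/(-409553 + 139) = -214814/(-409414) = -214814*(-1/409414) = 107407/204707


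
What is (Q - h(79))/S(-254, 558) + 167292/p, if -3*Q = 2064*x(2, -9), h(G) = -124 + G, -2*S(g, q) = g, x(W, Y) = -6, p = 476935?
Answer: 2011495839/60570745 ≈ 33.209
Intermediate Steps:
S(g, q) = -g/2
Q = 4128 (Q = -688*(-6) = -⅓*(-12384) = 4128)
(Q - h(79))/S(-254, 558) + 167292/p = (4128 - (-124 + 79))/((-½*(-254))) + 167292/476935 = (4128 - 1*(-45))/127 + 167292*(1/476935) = (4128 + 45)*(1/127) + 167292/476935 = 4173*(1/127) + 167292/476935 = 4173/127 + 167292/476935 = 2011495839/60570745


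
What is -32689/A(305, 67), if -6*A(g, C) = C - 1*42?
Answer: 196134/25 ≈ 7845.4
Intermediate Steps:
A(g, C) = 7 - C/6 (A(g, C) = -(C - 1*42)/6 = -(C - 42)/6 = -(-42 + C)/6 = 7 - C/6)
-32689/A(305, 67) = -32689/(7 - ⅙*67) = -32689/(7 - 67/6) = -32689/(-25/6) = -32689*(-6/25) = 196134/25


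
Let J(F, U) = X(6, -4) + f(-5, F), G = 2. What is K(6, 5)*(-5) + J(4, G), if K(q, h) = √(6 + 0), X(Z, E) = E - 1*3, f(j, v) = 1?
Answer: -6 - 5*√6 ≈ -18.247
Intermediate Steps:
X(Z, E) = -3 + E (X(Z, E) = E - 3 = -3 + E)
K(q, h) = √6
J(F, U) = -6 (J(F, U) = (-3 - 4) + 1 = -7 + 1 = -6)
K(6, 5)*(-5) + J(4, G) = √6*(-5) - 6 = -5*√6 - 6 = -6 - 5*√6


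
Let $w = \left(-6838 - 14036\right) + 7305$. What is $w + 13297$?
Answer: $-272$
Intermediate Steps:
$w = -13569$ ($w = -20874 + 7305 = -13569$)
$w + 13297 = -13569 + 13297 = -272$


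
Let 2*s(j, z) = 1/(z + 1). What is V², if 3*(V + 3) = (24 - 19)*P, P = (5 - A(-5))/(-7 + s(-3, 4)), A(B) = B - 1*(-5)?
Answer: 758641/42849 ≈ 17.705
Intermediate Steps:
A(B) = 5 + B (A(B) = B + 5 = 5 + B)
s(j, z) = 1/(2*(1 + z)) (s(j, z) = 1/(2*(z + 1)) = 1/(2*(1 + z)))
P = -50/69 (P = (5 - (5 - 5))/(-7 + 1/(2*(1 + 4))) = (5 - 1*0)/(-7 + (½)/5) = (5 + 0)/(-7 + (½)*(⅕)) = 5/(-7 + ⅒) = 5/(-69/10) = 5*(-10/69) = -50/69 ≈ -0.72464)
V = -871/207 (V = -3 + ((24 - 19)*(-50/69))/3 = -3 + (5*(-50/69))/3 = -3 + (⅓)*(-250/69) = -3 - 250/207 = -871/207 ≈ -4.2077)
V² = (-871/207)² = 758641/42849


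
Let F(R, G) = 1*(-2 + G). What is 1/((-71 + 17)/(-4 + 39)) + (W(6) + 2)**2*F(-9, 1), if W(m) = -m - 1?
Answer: -1385/54 ≈ -25.648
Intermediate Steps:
W(m) = -1 - m
F(R, G) = -2 + G
1/((-71 + 17)/(-4 + 39)) + (W(6) + 2)**2*F(-9, 1) = 1/((-71 + 17)/(-4 + 39)) + ((-1 - 1*6) + 2)**2*(-2 + 1) = 1/(-54/35) + ((-1 - 6) + 2)**2*(-1) = 1/(-54*1/35) + (-7 + 2)**2*(-1) = 1/(-54/35) + (-5)**2*(-1) = -35/54 + 25*(-1) = -35/54 - 25 = -1385/54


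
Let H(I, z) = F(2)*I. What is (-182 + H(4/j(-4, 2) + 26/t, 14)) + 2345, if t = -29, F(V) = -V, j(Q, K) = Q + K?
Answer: 62895/29 ≈ 2168.8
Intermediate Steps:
j(Q, K) = K + Q
H(I, z) = -2*I (H(I, z) = (-1*2)*I = -2*I)
(-182 + H(4/j(-4, 2) + 26/t, 14)) + 2345 = (-182 - 2*(4/(2 - 4) + 26/(-29))) + 2345 = (-182 - 2*(4/(-2) + 26*(-1/29))) + 2345 = (-182 - 2*(4*(-½) - 26/29)) + 2345 = (-182 - 2*(-2 - 26/29)) + 2345 = (-182 - 2*(-84/29)) + 2345 = (-182 + 168/29) + 2345 = -5110/29 + 2345 = 62895/29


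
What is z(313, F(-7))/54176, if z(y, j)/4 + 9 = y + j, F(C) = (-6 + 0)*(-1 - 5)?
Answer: 85/3386 ≈ 0.025103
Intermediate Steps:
F(C) = 36 (F(C) = -6*(-6) = 36)
z(y, j) = -36 + 4*j + 4*y (z(y, j) = -36 + 4*(y + j) = -36 + 4*(j + y) = -36 + (4*j + 4*y) = -36 + 4*j + 4*y)
z(313, F(-7))/54176 = (-36 + 4*36 + 4*313)/54176 = (-36 + 144 + 1252)*(1/54176) = 1360*(1/54176) = 85/3386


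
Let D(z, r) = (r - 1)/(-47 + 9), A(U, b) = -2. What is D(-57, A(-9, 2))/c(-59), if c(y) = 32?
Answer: 3/1216 ≈ 0.0024671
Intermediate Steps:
D(z, r) = 1/38 - r/38 (D(z, r) = (-1 + r)/(-38) = (-1 + r)*(-1/38) = 1/38 - r/38)
D(-57, A(-9, 2))/c(-59) = (1/38 - 1/38*(-2))/32 = (1/38 + 1/19)*(1/32) = (3/38)*(1/32) = 3/1216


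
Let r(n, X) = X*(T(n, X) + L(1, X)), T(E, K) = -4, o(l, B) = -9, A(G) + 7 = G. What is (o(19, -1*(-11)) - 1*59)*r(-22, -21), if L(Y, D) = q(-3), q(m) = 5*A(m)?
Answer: -77112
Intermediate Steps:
A(G) = -7 + G
q(m) = -35 + 5*m (q(m) = 5*(-7 + m) = -35 + 5*m)
L(Y, D) = -50 (L(Y, D) = -35 + 5*(-3) = -35 - 15 = -50)
r(n, X) = -54*X (r(n, X) = X*(-4 - 50) = X*(-54) = -54*X)
(o(19, -1*(-11)) - 1*59)*r(-22, -21) = (-9 - 1*59)*(-54*(-21)) = (-9 - 59)*1134 = -68*1134 = -77112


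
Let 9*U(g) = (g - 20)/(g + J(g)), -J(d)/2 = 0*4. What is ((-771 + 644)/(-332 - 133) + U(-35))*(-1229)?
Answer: -5373188/9765 ≈ -550.25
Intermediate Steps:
J(d) = 0 (J(d) = -0*4 = -2*0 = 0)
U(g) = (-20 + g)/(9*g) (U(g) = ((g - 20)/(g + 0))/9 = ((-20 + g)/g)/9 = (-20 + g)/(9*g))
((-771 + 644)/(-332 - 133) + U(-35))*(-1229) = ((-771 + 644)/(-332 - 133) + (⅑)*(-20 - 35)/(-35))*(-1229) = (-127/(-465) + (⅑)*(-1/35)*(-55))*(-1229) = (-127*(-1/465) + 11/63)*(-1229) = (127/465 + 11/63)*(-1229) = (4372/9765)*(-1229) = -5373188/9765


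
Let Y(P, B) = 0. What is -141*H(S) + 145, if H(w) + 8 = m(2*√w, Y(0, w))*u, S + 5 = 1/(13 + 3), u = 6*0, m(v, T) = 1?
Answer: 1273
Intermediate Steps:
u = 0
S = -79/16 (S = -5 + 1/(13 + 3) = -5 + 1/16 = -79/16 ≈ -4.9375)
H(w) = -8 (H(w) = -8 + 1*0 = -8 + 0 = -8)
-141*H(S) + 145 = -141*(-8) + 145 = 1128 + 145 = 1273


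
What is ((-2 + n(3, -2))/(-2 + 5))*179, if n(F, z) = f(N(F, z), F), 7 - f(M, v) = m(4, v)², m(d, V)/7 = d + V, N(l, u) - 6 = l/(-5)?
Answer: -428884/3 ≈ -1.4296e+5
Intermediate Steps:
N(l, u) = 6 - l/5 (N(l, u) = 6 + l/(-5) = 6 + l*(-⅕) = 6 - l/5)
m(d, V) = 7*V + 7*d (m(d, V) = 7*(d + V) = 7*(V + d) = 7*V + 7*d)
f(M, v) = 7 - (28 + 7*v)² (f(M, v) = 7 - (7*v + 7*4)² = 7 - (7*v + 28)² = 7 - (28 + 7*v)²)
n(F, z) = 7 - 49*(4 + F)²
((-2 + n(3, -2))/(-2 + 5))*179 = ((-2 + (7 - 49*(4 + 3)²))/(-2 + 5))*179 = ((-2 + (7 - 49*7²))/3)*179 = ((-2 + (7 - 49*49))*(⅓))*179 = ((-2 + (7 - 2401))*(⅓))*179 = ((-2 - 2394)*(⅓))*179 = -2396*⅓*179 = -2396/3*179 = -428884/3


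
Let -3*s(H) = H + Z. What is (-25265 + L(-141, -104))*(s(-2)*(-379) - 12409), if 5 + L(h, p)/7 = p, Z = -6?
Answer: 349287084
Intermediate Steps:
L(h, p) = -35 + 7*p
s(H) = 2 - H/3 (s(H) = -(H - 6)/3 = -(-6 + H)/3 = 2 - H/3)
(-25265 + L(-141, -104))*(s(-2)*(-379) - 12409) = (-25265 + (-35 + 7*(-104)))*((2 - ⅓*(-2))*(-379) - 12409) = (-25265 + (-35 - 728))*((2 + ⅔)*(-379) - 12409) = (-25265 - 763)*((8/3)*(-379) - 12409) = -26028*(-3032/3 - 12409) = -26028*(-40259/3) = 349287084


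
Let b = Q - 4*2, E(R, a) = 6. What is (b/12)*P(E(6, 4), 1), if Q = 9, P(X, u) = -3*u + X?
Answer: 1/4 ≈ 0.25000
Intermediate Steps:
P(X, u) = X - 3*u
b = 1 (b = 9 - 4*2 = 9 - 1*8 = 9 - 8 = 1)
(b/12)*P(E(6, 4), 1) = (1/12)*(6 - 3*1) = (1*(1/12))*(6 - 3) = (1/12)*3 = 1/4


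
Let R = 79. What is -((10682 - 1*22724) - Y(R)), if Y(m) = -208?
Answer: 11834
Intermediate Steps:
-((10682 - 1*22724) - Y(R)) = -((10682 - 1*22724) - 1*(-208)) = -((10682 - 22724) + 208) = -(-12042 + 208) = -1*(-11834) = 11834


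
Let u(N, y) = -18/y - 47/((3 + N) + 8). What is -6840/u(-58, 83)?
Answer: -113544/13 ≈ -8734.2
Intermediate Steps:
u(N, y) = -47/(11 + N) - 18/y (u(N, y) = -18/y - 47/(11 + N) = -47/(11 + N) - 18/y)
-6840/u(-58, 83) = -6840*83*(11 - 58)/(-198 - 47*83 - 18*(-58)) = -6840*(-3901/(-198 - 3901 + 1044)) = -6840/((1/83)*(-1/47)*(-3055)) = -6840/65/83 = -6840*83/65 = -113544/13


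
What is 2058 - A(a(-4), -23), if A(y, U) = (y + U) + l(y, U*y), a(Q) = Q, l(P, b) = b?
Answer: 1993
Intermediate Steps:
A(y, U) = U + y + U*y (A(y, U) = (y + U) + U*y = (U + y) + U*y = U + y + U*y)
2058 - A(a(-4), -23) = 2058 - (-23 - 4 - 23*(-4)) = 2058 - (-23 - 4 + 92) = 2058 - 1*65 = 2058 - 65 = 1993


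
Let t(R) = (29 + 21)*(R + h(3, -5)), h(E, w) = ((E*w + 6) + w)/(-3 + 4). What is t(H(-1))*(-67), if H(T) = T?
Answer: 50250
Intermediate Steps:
h(E, w) = 6 + w + E*w (h(E, w) = ((6 + E*w) + w)/1 = (6 + w + E*w)*1 = 6 + w + E*w)
t(R) = -700 + 50*R (t(R) = (29 + 21)*(R + (6 - 5 + 3*(-5))) = 50*(R + (6 - 5 - 15)) = 50*(R - 14) = 50*(-14 + R) = -700 + 50*R)
t(H(-1))*(-67) = (-700 + 50*(-1))*(-67) = (-700 - 50)*(-67) = -750*(-67) = 50250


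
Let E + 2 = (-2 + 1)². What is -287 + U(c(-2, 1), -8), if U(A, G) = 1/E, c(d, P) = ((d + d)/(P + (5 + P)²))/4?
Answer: -288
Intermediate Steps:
E = -1 (E = -2 + (-2 + 1)² = -2 + (-1)² = -2 + 1 = -1)
c(d, P) = d/(2*(P + (5 + P)²)) (c(d, P) = ((2*d)/(P + (5 + P)²))*(¼) = (2*d/(P + (5 + P)²))*(¼) = d/(2*(P + (5 + P)²)))
U(A, G) = -1 (U(A, G) = 1/(-1) = -1)
-287 + U(c(-2, 1), -8) = -287 - 1 = -288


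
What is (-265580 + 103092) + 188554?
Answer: 26066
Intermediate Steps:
(-265580 + 103092) + 188554 = -162488 + 188554 = 26066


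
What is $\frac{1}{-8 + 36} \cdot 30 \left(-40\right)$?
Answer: $- \frac{300}{7} \approx -42.857$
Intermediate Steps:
$\frac{1}{-8 + 36} \cdot 30 \left(-40\right) = \frac{1}{28} \cdot 30 \left(-40\right) = \frac{15}{14} \left(-40\right) = - \frac{300}{7}$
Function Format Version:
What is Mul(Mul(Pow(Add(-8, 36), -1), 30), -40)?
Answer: Rational(-300, 7) ≈ -42.857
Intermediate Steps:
Mul(Mul(Pow(Add(-8, 36), -1), 30), -40) = Mul(Mul(Pow(28, -1), 30), -40) = Mul(Mul(Rational(1, 28), 30), -40) = Mul(Rational(15, 14), -40) = Rational(-300, 7)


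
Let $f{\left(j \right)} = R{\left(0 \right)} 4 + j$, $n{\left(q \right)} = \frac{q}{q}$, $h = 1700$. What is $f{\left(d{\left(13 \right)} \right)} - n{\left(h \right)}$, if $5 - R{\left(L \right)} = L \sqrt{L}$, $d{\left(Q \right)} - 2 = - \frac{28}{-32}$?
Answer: $\frac{175}{8} \approx 21.875$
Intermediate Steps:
$d{\left(Q \right)} = \frac{23}{8}$ ($d{\left(Q \right)} = 2 - \frac{28}{-32} = 2 - - \frac{7}{8} = 2 + \frac{7}{8} = \frac{23}{8}$)
$R{\left(L \right)} = 5 - L^{\frac{3}{2}}$ ($R{\left(L \right)} = 5 - L \sqrt{L} = 5 - L^{\frac{3}{2}}$)
$n{\left(q \right)} = 1$
$f{\left(j \right)} = 20 + j$ ($f{\left(j \right)} = \left(5 - 0^{\frac{3}{2}}\right) 4 + j = \left(5 - 0\right) 4 + j = \left(5 + 0\right) 4 + j = 5 \cdot 4 + j = 20 + j$)
$f{\left(d{\left(13 \right)} \right)} - n{\left(h \right)} = \left(20 + \frac{23}{8}\right) - 1 = \frac{183}{8} - 1 = \frac{175}{8}$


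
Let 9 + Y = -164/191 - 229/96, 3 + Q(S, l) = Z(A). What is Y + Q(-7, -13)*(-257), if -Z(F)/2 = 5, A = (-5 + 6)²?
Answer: 61036069/18336 ≈ 3328.8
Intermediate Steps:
A = 1 (A = 1² = 1)
Z(F) = -10 (Z(F) = -2*5 = -10)
Q(S, l) = -13 (Q(S, l) = -3 - 10 = -13)
Y = -224507/18336 (Y = -9 + (-164/191 - 229/96) = -9 - 59483/18336 = -224507/18336 ≈ -12.244)
Y + Q(-7, -13)*(-257) = -224507/18336 - 13*(-257) = -224507/18336 + 3341 = 61036069/18336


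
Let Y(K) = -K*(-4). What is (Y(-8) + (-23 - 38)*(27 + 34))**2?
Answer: 14085009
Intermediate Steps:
Y(K) = 4*K (Y(K) = -(-4)*K = 4*K)
(Y(-8) + (-23 - 38)*(27 + 34))**2 = (4*(-8) + (-23 - 38)*(27 + 34))**2 = (-32 - 61*61)**2 = (-32 - 3721)**2 = (-3753)**2 = 14085009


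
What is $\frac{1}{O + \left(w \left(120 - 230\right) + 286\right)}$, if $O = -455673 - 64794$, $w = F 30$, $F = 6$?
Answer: $- \frac{1}{539981} \approx -1.8519 \cdot 10^{-6}$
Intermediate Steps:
$w = 180$ ($w = 6 \cdot 30 = 180$)
$O = -520467$ ($O = -455673 - 64794 = -520467$)
$\frac{1}{O + \left(w \left(120 - 230\right) + 286\right)} = \frac{1}{-520467 + \left(180 \left(120 - 230\right) + 286\right)} = \frac{1}{-520467 + \left(180 \left(-110\right) + 286\right)} = \frac{1}{-520467 + \left(-19800 + 286\right)} = \frac{1}{-520467 - 19514} = \frac{1}{-539981} = - \frac{1}{539981}$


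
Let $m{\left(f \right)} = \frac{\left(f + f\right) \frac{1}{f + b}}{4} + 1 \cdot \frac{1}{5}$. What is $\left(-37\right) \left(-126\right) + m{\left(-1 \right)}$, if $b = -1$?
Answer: $\frac{93249}{20} \approx 4662.5$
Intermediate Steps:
$m{\left(f \right)} = \frac{1}{5} + \frac{f}{2 \left(-1 + f\right)}$ ($m{\left(f \right)} = \frac{\left(f + f\right) \frac{1}{f - 1}}{4} + 1 \cdot \frac{1}{5} = \frac{2 f}{-1 + f} \frac{1}{4} + 1 \cdot \frac{1}{5} = \frac{2 f}{-1 + f} \frac{1}{4} + \frac{1}{5} = \frac{f}{2 \left(-1 + f\right)} + \frac{1}{5} = \frac{1}{5} + \frac{f}{2 \left(-1 + f\right)}$)
$\left(-37\right) \left(-126\right) + m{\left(-1 \right)} = \left(-37\right) \left(-126\right) + \frac{-2 + 7 \left(-1\right)}{10 \left(-1 - 1\right)} = 4662 + \frac{-2 - 7}{10 \left(-2\right)} = 4662 + \frac{1}{10} \left(- \frac{1}{2}\right) \left(-9\right) = 4662 + \frac{9}{20} = \frac{93249}{20}$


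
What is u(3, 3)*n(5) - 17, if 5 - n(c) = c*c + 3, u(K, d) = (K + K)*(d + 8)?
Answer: -1535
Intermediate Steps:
u(K, d) = 2*K*(8 + d) (u(K, d) = (2*K)*(8 + d) = 2*K*(8 + d))
n(c) = 2 - c**2 (n(c) = 5 - (c*c + 3) = 5 - (c**2 + 3) = 5 - (3 + c**2) = 5 + (-3 - c**2) = 2 - c**2)
u(3, 3)*n(5) - 17 = (2*3*(8 + 3))*(2 - 1*5**2) - 17 = (2*3*11)*(2 - 1*25) - 17 = 66*(2 - 25) - 17 = 66*(-23) - 17 = -1518 - 17 = -1535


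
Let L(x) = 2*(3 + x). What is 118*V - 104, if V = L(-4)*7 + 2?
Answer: -1520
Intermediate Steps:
L(x) = 6 + 2*x
V = -12 (V = (6 + 2*(-4))*7 + 2 = (6 - 8)*7 + 2 = -2*7 + 2 = -14 + 2 = -12)
118*V - 104 = 118*(-12) - 104 = -1416 - 104 = -1520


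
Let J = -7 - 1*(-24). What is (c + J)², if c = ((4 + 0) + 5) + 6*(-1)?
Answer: 400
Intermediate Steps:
J = 17 (J = -7 + 24 = 17)
c = 3 (c = (4 + 5) - 6 = 9 - 6 = 3)
(c + J)² = (3 + 17)² = 20² = 400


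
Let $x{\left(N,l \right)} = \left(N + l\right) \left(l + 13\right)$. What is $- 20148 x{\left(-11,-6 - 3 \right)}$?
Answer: $1611840$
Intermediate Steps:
$x{\left(N,l \right)} = \left(13 + l\right) \left(N + l\right)$ ($x{\left(N,l \right)} = \left(N + l\right) \left(13 + l\right) = \left(13 + l\right) \left(N + l\right)$)
$- 20148 x{\left(-11,-6 - 3 \right)} = - 20148 \left(\left(-6 - 3\right)^{2} + 13 \left(-11\right) + 13 \left(-6 - 3\right) - 11 \left(-6 - 3\right)\right) = - 20148 \left(\left(-6 - 3\right)^{2} - 143 + 13 \left(-6 - 3\right) - 11 \left(-6 - 3\right)\right) = - 20148 \left(\left(-9\right)^{2} - 143 + 13 \left(-9\right) - -99\right) = - 20148 \left(81 - 143 - 117 + 99\right) = \left(-20148\right) \left(-80\right) = 1611840$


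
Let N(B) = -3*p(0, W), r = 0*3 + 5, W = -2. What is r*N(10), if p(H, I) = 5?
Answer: -75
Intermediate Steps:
r = 5 (r = 0 + 5 = 5)
N(B) = -15 (N(B) = -3*5 = -15)
r*N(10) = 5*(-15) = -75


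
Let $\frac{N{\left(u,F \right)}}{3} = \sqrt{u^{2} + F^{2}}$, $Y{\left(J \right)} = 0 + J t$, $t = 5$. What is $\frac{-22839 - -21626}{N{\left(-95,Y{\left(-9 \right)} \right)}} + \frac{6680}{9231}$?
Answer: $\frac{6680}{9231} - \frac{1213 \sqrt{442}}{6630} \approx -3.1228$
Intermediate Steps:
$Y{\left(J \right)} = 5 J$ ($Y{\left(J \right)} = 0 + J 5 = 0 + 5 J = 5 J$)
$N{\left(u,F \right)} = 3 \sqrt{F^{2} + u^{2}}$ ($N{\left(u,F \right)} = 3 \sqrt{u^{2} + F^{2}} = 3 \sqrt{F^{2} + u^{2}}$)
$\frac{-22839 - -21626}{N{\left(-95,Y{\left(-9 \right)} \right)}} + \frac{6680}{9231} = \frac{-22839 - -21626}{3 \sqrt{\left(5 \left(-9\right)\right)^{2} + \left(-95\right)^{2}}} + \frac{6680}{9231} = \frac{-22839 + 21626}{3 \sqrt{\left(-45\right)^{2} + 9025}} + 6680 \cdot \frac{1}{9231} = - \frac{1213}{3 \sqrt{2025 + 9025}} + \frac{6680}{9231} = - \frac{1213}{3 \sqrt{11050}} + \frac{6680}{9231} = - \frac{1213}{3 \cdot 5 \sqrt{442}} + \frac{6680}{9231} = - \frac{1213}{15 \sqrt{442}} + \frac{6680}{9231} = - 1213 \frac{\sqrt{442}}{6630} + \frac{6680}{9231} = - \frac{1213 \sqrt{442}}{6630} + \frac{6680}{9231} = \frac{6680}{9231} - \frac{1213 \sqrt{442}}{6630}$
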